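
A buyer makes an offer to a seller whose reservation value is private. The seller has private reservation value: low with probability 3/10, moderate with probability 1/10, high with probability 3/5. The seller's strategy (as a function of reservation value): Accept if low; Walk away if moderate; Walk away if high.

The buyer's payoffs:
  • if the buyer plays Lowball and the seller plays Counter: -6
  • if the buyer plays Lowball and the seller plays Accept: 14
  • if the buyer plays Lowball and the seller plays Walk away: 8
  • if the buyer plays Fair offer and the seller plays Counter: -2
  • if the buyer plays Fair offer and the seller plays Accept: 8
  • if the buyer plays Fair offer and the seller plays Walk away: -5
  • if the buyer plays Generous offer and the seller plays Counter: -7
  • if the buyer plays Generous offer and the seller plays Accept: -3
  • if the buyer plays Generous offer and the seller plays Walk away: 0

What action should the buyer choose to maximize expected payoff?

Lowball

E[Lowball] = 3/10·(14) + 1/10·(8) + 3/5·(8) = 49/5
E[Fair offer] = 3/10·(8) + 1/10·(-5) + 3/5·(-5) = -11/10
E[Generous offer] = 3/10·(-3) + 1/10·(0) + 3/5·(0) = -9/10
Best response: Lowball (49/5 is the largest).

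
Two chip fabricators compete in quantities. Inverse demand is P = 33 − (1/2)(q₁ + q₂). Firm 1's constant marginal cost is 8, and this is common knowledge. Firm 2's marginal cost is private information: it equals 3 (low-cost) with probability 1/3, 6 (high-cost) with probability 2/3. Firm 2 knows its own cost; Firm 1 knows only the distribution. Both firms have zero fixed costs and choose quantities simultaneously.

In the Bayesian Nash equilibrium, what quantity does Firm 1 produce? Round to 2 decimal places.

Firm 2 with cost c maximizes (33 − (1/2)(q₁+q₂) − c)·q₂, giving q₂(c) = (33 − c − (1/2)q₁).
E[c₂] = 1/3·3 + 2/3·6 = 5
Firm 1's FOC against E[q₂] yields q₁ = (33 − 2·8 + E[c₂])/(3/2) = (33 − 16 + 5)/(3/2) = 14.6667.

14.67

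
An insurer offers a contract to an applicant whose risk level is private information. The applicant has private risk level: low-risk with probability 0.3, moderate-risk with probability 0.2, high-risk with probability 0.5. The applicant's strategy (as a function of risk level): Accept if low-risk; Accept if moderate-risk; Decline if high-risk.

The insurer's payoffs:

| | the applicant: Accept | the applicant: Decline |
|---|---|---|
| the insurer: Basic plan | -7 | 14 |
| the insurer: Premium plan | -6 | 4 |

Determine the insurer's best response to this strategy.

E[Basic plan] = 0.3·(-7) + 0.2·(-7) + 0.5·(14) = 3.5
E[Premium plan] = 0.3·(-6) + 0.2·(-6) + 0.5·(4) = -1
Best response: Basic plan (3.5 is the largest).

Basic plan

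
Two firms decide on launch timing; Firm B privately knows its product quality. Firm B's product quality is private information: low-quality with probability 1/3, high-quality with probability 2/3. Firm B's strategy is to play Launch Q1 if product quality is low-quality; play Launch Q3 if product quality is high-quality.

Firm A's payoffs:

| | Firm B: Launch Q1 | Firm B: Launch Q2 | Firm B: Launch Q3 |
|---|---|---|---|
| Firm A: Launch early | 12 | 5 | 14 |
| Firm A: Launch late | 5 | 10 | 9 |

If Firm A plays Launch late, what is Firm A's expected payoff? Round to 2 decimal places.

7.67

E[Launch late] = 1/3·5 + 2/3·9 = 5/3 + 6 = 23/3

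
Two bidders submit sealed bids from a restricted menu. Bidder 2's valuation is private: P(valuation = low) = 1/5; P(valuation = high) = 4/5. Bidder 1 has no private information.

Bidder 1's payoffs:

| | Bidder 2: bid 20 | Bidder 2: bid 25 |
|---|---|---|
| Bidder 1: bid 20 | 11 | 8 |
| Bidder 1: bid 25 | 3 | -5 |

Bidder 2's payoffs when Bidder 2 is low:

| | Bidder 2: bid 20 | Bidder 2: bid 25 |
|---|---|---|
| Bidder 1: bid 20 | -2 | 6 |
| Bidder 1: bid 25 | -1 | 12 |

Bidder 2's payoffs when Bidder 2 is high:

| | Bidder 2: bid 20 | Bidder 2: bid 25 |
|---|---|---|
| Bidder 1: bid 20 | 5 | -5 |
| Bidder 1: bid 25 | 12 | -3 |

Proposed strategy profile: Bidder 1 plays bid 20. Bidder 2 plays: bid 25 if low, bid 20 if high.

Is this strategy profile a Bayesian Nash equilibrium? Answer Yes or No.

Yes

A profile is a BNE iff every type of every player is best-responding given beliefs about the other side.
Bidder 1 plays bid 20: E[bid 20] = 1/5·(8) + 4/5·(11) = 52/5; E[bid 25] = 7/5. Best-responding. ✓
Bidder 2 (valuation low), facing bid 20: bid 20 gives -2, bid 25 gives 6. Proposed bid 25 is best. ✓
Bidder 2 (valuation high), facing bid 20: bid 20 gives 5, bid 25 gives -5. Proposed bid 20 is best. ✓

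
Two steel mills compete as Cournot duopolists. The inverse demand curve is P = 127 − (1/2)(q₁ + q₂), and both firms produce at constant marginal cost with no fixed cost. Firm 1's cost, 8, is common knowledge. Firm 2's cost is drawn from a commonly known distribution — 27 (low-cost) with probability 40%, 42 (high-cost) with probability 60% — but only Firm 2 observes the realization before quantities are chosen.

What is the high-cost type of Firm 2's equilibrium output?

36

Type-c best response for Firm 2: q₂(c) = (127 − c) − q₁/2.
Firm 1 maximizes expected profit; its first-order condition is 127 − q₁ − (1/2)E[q₂] − 8 = 0.
Substituting E[q₂] and solving: E[c₂] = 36, so q₁ = (127 − 2·8 + 36)/(3/2) = 98.
q₂(high-cost) = (127 − 42 − (1/2)·98) = 36.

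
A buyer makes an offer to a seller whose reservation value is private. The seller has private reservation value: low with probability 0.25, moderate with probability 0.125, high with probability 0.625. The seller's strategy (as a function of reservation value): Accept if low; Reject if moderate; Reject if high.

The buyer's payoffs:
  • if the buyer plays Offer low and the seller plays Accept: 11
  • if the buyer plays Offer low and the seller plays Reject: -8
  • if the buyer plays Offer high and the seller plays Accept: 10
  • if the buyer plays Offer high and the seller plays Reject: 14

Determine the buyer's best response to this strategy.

E[Offer low] = 0.25·(11) + 0.125·(-8) + 0.625·(-8) = -3.25
E[Offer high] = 0.25·(10) + 0.125·(14) + 0.625·(14) = 13
Best response: Offer high (13 is the largest).

Offer high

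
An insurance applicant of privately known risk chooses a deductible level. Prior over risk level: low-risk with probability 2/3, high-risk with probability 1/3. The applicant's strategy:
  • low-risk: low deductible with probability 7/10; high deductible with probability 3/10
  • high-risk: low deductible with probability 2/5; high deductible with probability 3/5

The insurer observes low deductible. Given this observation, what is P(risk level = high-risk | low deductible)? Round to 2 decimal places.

P(low deductible) = (2/3)·(7/10) + (1/3)·(2/5) = 3/5
P(high-risk | low deductible) = ((1/3)·(2/5)) / (3/5) = (2/15) / (3/5) = 2/9

0.22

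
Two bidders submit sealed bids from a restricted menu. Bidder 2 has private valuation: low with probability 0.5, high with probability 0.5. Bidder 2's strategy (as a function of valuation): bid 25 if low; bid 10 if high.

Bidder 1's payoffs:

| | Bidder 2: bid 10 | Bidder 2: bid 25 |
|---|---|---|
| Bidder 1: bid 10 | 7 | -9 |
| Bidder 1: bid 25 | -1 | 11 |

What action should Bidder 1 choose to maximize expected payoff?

bid 25

E[bid 10] = 0.5·(-9) + 0.5·(7) = -1
E[bid 25] = 0.5·(11) + 0.5·(-1) = 5
Best response: bid 25 (5 is the largest).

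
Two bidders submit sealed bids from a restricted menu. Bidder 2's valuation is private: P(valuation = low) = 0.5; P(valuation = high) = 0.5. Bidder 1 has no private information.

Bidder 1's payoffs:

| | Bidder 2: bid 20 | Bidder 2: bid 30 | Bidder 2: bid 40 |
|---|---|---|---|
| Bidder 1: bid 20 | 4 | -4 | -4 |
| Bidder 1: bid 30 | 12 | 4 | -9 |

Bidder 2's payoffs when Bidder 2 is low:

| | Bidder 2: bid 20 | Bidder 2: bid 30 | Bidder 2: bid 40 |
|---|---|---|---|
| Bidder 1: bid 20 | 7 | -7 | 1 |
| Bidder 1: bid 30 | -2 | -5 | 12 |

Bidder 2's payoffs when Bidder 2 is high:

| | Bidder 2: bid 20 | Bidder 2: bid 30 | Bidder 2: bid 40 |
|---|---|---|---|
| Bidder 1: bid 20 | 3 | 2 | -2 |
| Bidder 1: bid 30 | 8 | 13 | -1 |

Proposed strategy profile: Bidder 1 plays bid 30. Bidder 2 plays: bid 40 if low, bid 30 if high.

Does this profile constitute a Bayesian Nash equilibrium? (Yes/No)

Bidder 1 plays bid 30: E[bid 30] = 0.5·(-9) + 0.5·(4) = -2.5; E[bid 20] = -4. Best-responding. ✓
Bidder 2 (valuation low), facing bid 30: bid 20 gives -2, bid 30 gives -5, bid 40 gives 12. Proposed bid 40 is best. ✓
Bidder 2 (valuation high), facing bid 30: bid 20 gives 8, bid 30 gives 13, bid 40 gives -1. Proposed bid 30 is best. ✓

Yes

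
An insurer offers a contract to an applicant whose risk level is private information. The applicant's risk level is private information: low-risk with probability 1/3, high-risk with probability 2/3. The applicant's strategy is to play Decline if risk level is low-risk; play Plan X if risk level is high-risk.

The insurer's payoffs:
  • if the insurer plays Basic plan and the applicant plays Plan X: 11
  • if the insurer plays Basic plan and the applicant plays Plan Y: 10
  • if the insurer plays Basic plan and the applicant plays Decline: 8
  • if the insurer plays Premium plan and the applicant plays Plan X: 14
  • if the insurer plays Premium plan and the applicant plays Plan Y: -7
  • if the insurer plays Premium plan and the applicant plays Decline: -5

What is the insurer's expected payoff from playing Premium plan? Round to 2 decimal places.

Take the expectation over the applicant's risk level, weighting each type's action by its prior probability.
E[Premium plan] = 1/3·(-5) + 2/3·14 = (-5/3) + 28/3 = 23/3

7.67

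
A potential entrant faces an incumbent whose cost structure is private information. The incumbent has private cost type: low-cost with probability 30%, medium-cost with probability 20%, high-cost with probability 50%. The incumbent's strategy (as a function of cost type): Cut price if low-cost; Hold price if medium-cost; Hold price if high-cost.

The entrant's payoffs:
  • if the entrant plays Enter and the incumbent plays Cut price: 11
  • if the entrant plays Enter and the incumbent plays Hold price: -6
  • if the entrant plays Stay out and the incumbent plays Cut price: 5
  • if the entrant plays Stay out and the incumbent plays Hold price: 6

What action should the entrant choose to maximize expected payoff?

Stay out

E[Enter] = 0.3·(11) + 0.2·(-6) + 0.5·(-6) = -0.9
E[Stay out] = 0.3·(5) + 0.2·(6) + 0.5·(6) = 5.7
Best response: Stay out (5.7 is the largest).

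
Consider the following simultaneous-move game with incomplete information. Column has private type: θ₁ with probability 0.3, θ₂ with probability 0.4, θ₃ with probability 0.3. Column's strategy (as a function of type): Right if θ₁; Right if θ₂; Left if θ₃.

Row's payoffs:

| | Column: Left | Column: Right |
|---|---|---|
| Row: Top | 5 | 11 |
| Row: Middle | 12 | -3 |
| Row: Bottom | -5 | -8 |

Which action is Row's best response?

Compute Row's expected payoff for each action, taking the expectation over Column's type.
E[Top] = 0.3·(11) + 0.4·(11) + 0.3·(5) = 9.2
E[Middle] = 0.3·(-3) + 0.4·(-3) + 0.3·(12) = 1.5
E[Bottom] = 0.3·(-8) + 0.4·(-8) + 0.3·(-5) = -7.1
Best response: Top (9.2 is the largest).

Top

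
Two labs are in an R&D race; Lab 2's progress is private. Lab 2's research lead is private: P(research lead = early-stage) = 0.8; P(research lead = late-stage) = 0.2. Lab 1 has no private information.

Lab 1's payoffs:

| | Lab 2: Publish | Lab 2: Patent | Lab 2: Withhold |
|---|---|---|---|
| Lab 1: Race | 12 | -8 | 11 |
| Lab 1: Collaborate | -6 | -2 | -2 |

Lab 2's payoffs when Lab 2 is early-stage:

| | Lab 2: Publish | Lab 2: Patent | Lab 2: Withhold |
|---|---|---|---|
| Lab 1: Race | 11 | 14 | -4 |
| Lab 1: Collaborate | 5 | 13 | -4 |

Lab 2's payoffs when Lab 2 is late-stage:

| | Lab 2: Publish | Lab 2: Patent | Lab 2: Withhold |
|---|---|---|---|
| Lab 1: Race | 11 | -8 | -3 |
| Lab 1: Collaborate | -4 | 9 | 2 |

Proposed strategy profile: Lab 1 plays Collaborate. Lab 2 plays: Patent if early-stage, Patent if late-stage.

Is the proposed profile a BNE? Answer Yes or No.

Yes

A profile is a BNE iff every type of every player is best-responding given beliefs about the other side.
Lab 1 plays Collaborate: E[Collaborate] = 0.8·(-2) + 0.2·(-2) = -2; E[Race] = -8. Best-responding. ✓
Lab 2 (research lead early-stage), facing Collaborate: Publish gives 5, Patent gives 13, Withhold gives -4. Proposed Patent is best. ✓
Lab 2 (research lead late-stage), facing Collaborate: Publish gives -4, Patent gives 9, Withhold gives 2. Proposed Patent is best. ✓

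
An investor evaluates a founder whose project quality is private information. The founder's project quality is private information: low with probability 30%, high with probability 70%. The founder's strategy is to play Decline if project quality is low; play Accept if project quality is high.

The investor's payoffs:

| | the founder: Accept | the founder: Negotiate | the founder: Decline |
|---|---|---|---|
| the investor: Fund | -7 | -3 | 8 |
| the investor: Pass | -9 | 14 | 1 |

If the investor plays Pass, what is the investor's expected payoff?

-6

E[Pass] = 0.3·1 + 0.7·(-9) = 0.3 + (-6.3) = -6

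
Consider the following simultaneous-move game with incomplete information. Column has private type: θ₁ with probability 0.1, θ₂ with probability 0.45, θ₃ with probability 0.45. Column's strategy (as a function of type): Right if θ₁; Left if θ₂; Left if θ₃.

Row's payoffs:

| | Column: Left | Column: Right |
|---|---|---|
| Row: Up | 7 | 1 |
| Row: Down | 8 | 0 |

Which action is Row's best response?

Compute Row's expected payoff for each action, taking the expectation over Column's type.
E[Up] = 0.1·(1) + 0.45·(7) + 0.45·(7) = 6.4
E[Down] = 0.1·(0) + 0.45·(8) + 0.45·(8) = 7.2
Best response: Down (7.2 is the largest).

Down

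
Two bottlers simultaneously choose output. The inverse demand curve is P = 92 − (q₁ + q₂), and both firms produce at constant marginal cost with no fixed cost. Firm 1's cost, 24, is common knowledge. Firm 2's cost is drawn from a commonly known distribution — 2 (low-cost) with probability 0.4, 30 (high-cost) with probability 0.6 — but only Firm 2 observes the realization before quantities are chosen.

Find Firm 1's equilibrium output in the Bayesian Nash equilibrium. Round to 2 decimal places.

20.93

Type-c best response for Firm 2: q₂(c) = (92 − c)/2 − q₁/2.
Firm 1 maximizes expected profit; its first-order condition is 92 − 2q₁ − E[q₂] − 24 = 0.
Substituting E[q₂] and solving: E[c₂] = 18.8, so q₁ = (92 − 2·24 + 18.8)/3 = 20.9333.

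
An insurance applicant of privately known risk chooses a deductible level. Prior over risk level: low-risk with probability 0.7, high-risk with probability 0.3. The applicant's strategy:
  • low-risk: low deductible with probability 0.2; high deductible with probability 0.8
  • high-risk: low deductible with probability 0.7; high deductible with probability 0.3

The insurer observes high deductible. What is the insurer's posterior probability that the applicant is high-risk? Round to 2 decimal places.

0.14

P(high deductible) = 0.7·0.8 + 0.3·0.3 = 0.65
P(high-risk | high deductible) = (0.3·0.3) / 0.65 = 0.09 / 0.65 = 0.138462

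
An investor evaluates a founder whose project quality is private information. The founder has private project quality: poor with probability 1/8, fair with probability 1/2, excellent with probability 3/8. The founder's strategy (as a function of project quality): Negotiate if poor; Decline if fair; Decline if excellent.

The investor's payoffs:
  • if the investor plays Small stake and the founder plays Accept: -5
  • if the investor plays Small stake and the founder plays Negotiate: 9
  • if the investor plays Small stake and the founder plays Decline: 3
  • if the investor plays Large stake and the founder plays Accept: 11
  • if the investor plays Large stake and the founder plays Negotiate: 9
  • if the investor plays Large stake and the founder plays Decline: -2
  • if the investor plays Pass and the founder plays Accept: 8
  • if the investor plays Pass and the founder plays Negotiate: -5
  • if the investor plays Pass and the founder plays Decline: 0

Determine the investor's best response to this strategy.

Small stake

Compute the investor's expected payoff for each action, taking the expectation over the founder's type.
E[Small stake] = 1/8·(9) + 1/2·(3) + 3/8·(3) = 15/4
E[Large stake] = 1/8·(9) + 1/2·(-2) + 3/8·(-2) = -5/8
E[Pass] = 1/8·(-5) + 1/2·(0) + 3/8·(0) = -5/8
Best response: Small stake (15/4 is the largest).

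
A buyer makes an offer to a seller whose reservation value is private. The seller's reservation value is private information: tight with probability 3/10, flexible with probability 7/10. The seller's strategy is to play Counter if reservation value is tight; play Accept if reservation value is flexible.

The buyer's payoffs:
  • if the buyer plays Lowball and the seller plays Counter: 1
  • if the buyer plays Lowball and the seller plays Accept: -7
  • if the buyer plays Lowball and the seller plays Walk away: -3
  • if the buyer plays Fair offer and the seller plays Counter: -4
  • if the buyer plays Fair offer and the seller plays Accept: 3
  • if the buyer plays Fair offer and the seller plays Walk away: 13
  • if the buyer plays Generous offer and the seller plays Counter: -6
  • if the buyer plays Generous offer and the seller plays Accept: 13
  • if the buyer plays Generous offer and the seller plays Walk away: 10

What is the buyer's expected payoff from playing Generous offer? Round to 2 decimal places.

7.30

Take the expectation over the seller's reservation value, weighting each type's action by its prior probability.
E[Generous offer] = 3/10·(-6) + 7/10·13 = (-9/5) + 91/10 = 73/10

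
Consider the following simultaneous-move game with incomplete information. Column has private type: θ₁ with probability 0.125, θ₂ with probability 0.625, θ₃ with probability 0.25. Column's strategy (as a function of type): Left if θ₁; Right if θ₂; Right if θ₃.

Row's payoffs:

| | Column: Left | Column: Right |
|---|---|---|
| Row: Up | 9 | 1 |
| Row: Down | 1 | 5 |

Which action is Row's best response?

Down

E[Up] = 0.125·(9) + 0.625·(1) + 0.25·(1) = 2
E[Down] = 0.125·(1) + 0.625·(5) + 0.25·(5) = 4.5
Best response: Down (4.5 is the largest).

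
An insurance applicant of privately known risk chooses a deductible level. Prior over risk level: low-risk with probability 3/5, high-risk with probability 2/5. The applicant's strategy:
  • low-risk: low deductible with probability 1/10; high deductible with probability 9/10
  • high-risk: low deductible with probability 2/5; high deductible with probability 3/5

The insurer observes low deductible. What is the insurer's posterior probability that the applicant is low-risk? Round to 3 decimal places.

P(low deductible) = (3/5)·(1/10) + (2/5)·(2/5) = 11/50
P(low-risk | low deductible) = ((3/5)·(1/10)) / (11/50) = (3/50) / (11/50) = 3/11

0.273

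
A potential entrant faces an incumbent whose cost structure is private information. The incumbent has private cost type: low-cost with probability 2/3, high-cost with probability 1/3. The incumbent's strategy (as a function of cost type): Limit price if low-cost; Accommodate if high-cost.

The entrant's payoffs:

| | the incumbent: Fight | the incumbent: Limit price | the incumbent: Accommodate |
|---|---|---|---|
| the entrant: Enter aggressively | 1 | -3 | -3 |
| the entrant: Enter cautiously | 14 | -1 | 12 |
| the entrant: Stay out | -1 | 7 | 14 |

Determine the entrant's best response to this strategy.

Stay out

Compute the entrant's expected payoff for each action, taking the expectation over the incumbent's type.
E[Enter aggressively] = 2/3·(-3) + 1/3·(-3) = -3
E[Enter cautiously] = 2/3·(-1) + 1/3·(12) = 10/3
E[Stay out] = 2/3·(7) + 1/3·(14) = 28/3
Best response: Stay out (28/3 is the largest).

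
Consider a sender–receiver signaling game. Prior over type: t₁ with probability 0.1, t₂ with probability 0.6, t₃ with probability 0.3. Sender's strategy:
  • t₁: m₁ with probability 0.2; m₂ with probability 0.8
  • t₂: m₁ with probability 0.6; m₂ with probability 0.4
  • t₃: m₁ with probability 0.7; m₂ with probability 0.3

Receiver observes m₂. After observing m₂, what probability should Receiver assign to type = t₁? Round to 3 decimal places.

0.195

P(m₂) = 0.1·0.8 + 0.6·0.4 + 0.3·0.3 = 0.41
P(t₁ | m₂) = (0.1·0.8) / 0.41 = 0.08 / 0.41 = 0.195122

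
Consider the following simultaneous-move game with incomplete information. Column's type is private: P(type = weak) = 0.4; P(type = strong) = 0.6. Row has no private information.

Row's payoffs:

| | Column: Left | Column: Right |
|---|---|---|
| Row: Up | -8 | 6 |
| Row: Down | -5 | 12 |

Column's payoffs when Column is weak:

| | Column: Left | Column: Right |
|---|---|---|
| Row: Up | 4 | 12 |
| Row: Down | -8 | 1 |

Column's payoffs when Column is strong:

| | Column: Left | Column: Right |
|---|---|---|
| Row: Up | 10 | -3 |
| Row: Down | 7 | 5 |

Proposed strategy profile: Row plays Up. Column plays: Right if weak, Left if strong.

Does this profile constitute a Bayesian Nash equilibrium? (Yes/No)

Row plays Up: E[Up] = 0.4·(6) + 0.6·(-8) = -2.4; E[Down] = 1.8. Not best-responding. ✗
Column (type weak), facing Up: Left gives 4, Right gives 12. Proposed Right is best. ✓
Column (type strong), facing Up: Left gives 10, Right gives -3. Proposed Left is best. ✓

No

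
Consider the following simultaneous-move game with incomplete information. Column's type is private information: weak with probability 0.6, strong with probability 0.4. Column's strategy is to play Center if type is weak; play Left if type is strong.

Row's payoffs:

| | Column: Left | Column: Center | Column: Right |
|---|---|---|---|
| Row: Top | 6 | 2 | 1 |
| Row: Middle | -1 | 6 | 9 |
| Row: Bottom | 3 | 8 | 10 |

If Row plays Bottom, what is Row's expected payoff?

Take the expectation over Column's type, weighting each type's action by its prior probability.
E[Bottom] = 0.6·8 + 0.4·3 = 4.8 + 1.2 = 6

6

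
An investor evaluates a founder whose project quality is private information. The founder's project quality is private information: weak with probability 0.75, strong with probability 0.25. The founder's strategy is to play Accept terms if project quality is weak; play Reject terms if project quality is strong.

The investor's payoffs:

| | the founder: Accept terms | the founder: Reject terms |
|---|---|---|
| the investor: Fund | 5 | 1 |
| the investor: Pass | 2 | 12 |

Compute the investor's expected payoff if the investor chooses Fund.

E[Fund] = 0.75·5 + 0.25·1 = 3.75 + 0.25 = 4

4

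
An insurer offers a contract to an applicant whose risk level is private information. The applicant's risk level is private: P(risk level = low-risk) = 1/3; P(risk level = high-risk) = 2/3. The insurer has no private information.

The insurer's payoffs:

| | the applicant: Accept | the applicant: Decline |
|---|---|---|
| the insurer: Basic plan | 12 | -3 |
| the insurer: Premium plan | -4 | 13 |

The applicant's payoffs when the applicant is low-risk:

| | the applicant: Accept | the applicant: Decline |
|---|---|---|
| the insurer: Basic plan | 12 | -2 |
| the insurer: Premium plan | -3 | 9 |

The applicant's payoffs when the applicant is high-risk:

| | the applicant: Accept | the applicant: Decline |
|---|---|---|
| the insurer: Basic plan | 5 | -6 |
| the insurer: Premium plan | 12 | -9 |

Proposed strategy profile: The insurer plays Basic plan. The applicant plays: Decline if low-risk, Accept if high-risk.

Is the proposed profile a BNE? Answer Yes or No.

No

A profile is a BNE iff every type of every player is best-responding given beliefs about the other side.
The insurer plays Basic plan: E[Basic plan] = 1/3·(-3) + 2/3·(12) = 7; E[Premium plan] = 5/3. Best-responding. ✓
The applicant (risk level low-risk), facing Basic plan: Accept gives 12, Decline gives -2. Proposed Decline is not best — profitable deviation exists. ✗
The applicant (risk level high-risk), facing Basic plan: Accept gives 5, Decline gives -6. Proposed Accept is best. ✓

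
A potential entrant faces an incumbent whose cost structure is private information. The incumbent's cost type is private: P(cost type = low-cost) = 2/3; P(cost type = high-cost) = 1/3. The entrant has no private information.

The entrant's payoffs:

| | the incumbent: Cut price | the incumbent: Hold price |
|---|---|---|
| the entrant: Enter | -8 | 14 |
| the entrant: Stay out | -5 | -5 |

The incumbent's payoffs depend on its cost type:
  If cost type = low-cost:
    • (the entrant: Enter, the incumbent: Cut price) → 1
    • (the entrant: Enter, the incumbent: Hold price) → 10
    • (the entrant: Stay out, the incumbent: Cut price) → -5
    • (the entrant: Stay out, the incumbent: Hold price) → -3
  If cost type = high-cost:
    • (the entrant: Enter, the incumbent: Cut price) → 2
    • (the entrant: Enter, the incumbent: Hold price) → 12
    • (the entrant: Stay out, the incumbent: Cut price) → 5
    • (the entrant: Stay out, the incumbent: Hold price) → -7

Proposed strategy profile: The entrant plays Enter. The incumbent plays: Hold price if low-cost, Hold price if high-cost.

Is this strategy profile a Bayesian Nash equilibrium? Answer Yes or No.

The entrant plays Enter: E[Enter] = 2/3·(14) + 1/3·(14) = 14; E[Stay out] = -5. Best-responding. ✓
The incumbent (cost type low-cost), facing Enter: Cut price gives 1, Hold price gives 10. Proposed Hold price is best. ✓
The incumbent (cost type high-cost), facing Enter: Cut price gives 2, Hold price gives 12. Proposed Hold price is best. ✓

Yes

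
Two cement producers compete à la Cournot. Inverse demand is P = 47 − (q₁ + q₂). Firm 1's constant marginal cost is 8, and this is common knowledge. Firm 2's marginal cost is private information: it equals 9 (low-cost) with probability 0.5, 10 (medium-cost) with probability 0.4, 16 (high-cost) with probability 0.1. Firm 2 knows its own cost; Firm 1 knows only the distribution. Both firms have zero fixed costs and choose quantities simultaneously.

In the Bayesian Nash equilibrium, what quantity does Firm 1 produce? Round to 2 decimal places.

Firm 2 with cost c maximizes (47 − (q₁+q₂) − c)·q₂, giving q₂(c) = (47 − c − q₁)/2.
E[c₂] = 0.5·9 + 0.4·10 + 0.1·16 = 10.1
Firm 1's FOC against E[q₂] yields q₁ = (47 − 2·8 + E[c₂])/3 = (47 − 16 + 10.1)/3 = 13.7.

13.70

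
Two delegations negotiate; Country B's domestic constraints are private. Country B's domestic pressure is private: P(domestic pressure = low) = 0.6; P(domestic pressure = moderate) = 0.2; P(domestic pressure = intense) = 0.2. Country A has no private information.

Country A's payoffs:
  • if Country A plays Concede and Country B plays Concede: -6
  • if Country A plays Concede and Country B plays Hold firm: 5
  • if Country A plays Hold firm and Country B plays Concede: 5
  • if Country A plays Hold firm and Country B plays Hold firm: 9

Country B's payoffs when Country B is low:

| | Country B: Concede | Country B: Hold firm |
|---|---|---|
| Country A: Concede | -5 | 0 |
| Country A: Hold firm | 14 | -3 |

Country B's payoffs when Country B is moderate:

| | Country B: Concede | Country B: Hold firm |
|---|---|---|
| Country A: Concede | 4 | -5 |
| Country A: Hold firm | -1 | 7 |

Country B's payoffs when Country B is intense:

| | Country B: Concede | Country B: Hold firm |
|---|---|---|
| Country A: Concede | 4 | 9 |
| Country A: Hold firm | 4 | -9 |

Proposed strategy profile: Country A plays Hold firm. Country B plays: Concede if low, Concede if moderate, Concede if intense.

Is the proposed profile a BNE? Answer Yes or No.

Country A plays Hold firm: E[Hold firm] = 0.6·(5) + 0.2·(5) + 0.2·(5) = 5; E[Concede] = -6. Best-responding. ✓
Country B (domestic pressure low), facing Hold firm: Concede gives 14, Hold firm gives -3. Proposed Concede is best. ✓
Country B (domestic pressure moderate), facing Hold firm: Concede gives -1, Hold firm gives 7. Proposed Concede is not best — profitable deviation exists. ✗
Country B (domestic pressure intense), facing Hold firm: Concede gives 4, Hold firm gives -9. Proposed Concede is best. ✓

No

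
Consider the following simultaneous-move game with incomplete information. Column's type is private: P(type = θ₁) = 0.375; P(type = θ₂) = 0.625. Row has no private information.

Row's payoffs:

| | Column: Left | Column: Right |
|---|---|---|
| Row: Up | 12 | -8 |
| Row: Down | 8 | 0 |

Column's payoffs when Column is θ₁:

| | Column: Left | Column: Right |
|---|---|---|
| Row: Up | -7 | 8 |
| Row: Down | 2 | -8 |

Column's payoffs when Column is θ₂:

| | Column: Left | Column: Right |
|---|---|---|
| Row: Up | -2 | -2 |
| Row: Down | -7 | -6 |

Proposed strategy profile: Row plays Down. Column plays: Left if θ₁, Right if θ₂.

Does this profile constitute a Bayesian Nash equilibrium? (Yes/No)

Yes

Row plays Down: E[Down] = 0.375·(8) + 0.625·(0) = 3; E[Up] = -0.5. Best-responding. ✓
Column (type θ₁), facing Down: Left gives 2, Right gives -8. Proposed Left is best. ✓
Column (type θ₂), facing Down: Left gives -7, Right gives -6. Proposed Right is best. ✓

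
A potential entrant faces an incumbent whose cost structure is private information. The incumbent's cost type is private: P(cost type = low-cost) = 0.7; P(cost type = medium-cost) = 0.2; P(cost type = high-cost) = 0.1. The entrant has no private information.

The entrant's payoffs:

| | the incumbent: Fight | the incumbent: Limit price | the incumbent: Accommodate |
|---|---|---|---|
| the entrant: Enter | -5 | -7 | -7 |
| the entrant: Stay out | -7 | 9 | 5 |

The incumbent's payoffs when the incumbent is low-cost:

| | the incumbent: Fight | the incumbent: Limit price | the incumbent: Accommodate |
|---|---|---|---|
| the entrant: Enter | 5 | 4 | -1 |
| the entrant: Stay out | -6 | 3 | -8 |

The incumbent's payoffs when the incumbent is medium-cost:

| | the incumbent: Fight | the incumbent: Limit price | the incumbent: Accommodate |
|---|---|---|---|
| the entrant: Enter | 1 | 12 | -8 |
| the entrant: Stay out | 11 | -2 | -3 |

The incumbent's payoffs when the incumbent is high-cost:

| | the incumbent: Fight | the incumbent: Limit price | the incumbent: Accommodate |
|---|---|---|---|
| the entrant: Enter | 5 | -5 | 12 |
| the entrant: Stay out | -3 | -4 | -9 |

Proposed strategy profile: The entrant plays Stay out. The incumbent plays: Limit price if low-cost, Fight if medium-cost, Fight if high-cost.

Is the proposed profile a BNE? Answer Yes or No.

Yes

A profile is a BNE iff every type of every player is best-responding given beliefs about the other side.
The entrant plays Stay out: E[Stay out] = 0.7·(9) + 0.2·(-7) + 0.1·(-7) = 4.2; E[Enter] = -6.4. Best-responding. ✓
The incumbent (cost type low-cost), facing Stay out: Fight gives -6, Limit price gives 3, Accommodate gives -8. Proposed Limit price is best. ✓
The incumbent (cost type medium-cost), facing Stay out: Fight gives 11, Limit price gives -2, Accommodate gives -3. Proposed Fight is best. ✓
The incumbent (cost type high-cost), facing Stay out: Fight gives -3, Limit price gives -4, Accommodate gives -9. Proposed Fight is best. ✓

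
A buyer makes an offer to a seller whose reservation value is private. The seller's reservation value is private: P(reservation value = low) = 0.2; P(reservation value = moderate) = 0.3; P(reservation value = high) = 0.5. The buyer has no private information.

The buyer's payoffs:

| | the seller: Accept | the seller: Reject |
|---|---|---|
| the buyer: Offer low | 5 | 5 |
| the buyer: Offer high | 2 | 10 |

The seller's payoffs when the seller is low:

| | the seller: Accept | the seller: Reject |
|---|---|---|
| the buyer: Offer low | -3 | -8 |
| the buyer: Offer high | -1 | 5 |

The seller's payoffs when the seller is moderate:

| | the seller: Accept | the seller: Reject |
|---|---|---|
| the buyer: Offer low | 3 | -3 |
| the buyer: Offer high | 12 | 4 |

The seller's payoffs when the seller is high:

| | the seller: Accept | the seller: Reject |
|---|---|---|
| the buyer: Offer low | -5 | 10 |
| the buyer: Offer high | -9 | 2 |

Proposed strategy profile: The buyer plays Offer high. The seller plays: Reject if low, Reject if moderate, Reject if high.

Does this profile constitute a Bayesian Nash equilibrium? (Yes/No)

A profile is a BNE iff every type of every player is best-responding given beliefs about the other side.
The buyer plays Offer high: E[Offer high] = 0.2·(10) + 0.3·(10) + 0.5·(10) = 10; E[Offer low] = 5. Best-responding. ✓
The seller (reservation value low), facing Offer high: Accept gives -1, Reject gives 5. Proposed Reject is best. ✓
The seller (reservation value moderate), facing Offer high: Accept gives 12, Reject gives 4. Proposed Reject is not best — profitable deviation exists. ✗
The seller (reservation value high), facing Offer high: Accept gives -9, Reject gives 2. Proposed Reject is best. ✓

No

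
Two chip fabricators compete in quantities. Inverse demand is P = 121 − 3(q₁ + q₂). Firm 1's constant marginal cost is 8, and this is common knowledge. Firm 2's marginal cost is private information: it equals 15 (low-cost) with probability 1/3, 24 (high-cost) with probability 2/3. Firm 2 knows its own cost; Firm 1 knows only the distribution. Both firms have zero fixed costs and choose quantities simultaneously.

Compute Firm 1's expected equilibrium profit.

Type-c best response for Firm 2: q₂(c) = (121 − c)/6 − q₁/2.
Firm 1 maximizes expected profit; its first-order condition is 121 − 6q₁ − 3E[q₂] − 8 = 0.
Substituting E[q₂] and solving: E[c₂] = 21, so q₁ = (121 − 2·8 + 21)/9 = 14.
E[P] = 121 − 3·(q₁ + E[q₂]) = 50; Firm 1's expected profit = (E[P] − 8)·q₁ = (50 − 8)·14 = 588.

588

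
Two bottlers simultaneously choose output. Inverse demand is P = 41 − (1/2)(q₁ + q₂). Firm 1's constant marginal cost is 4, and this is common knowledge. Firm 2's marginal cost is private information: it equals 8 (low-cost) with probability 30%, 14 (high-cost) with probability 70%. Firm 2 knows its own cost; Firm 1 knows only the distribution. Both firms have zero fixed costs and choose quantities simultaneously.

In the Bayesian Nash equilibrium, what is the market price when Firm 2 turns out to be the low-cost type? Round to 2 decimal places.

16.97

Firm 2 with cost c maximizes (41 − (1/2)(q₁+q₂) − c)·q₂, giving q₂(c) = (41 − c − (1/2)q₁).
E[c₂] = 0.3·8 + 0.7·14 = 12.2
Firm 1's FOC against E[q₂] yields q₁ = (41 − 2·4 + E[c₂])/(3/2) = (41 − 8 + 12.2)/(3/2) = 30.1333.
q₂(low-cost) = 17.9333, so P = 41 − (1/2)·(30.1333 + 17.9333) = 16.9667.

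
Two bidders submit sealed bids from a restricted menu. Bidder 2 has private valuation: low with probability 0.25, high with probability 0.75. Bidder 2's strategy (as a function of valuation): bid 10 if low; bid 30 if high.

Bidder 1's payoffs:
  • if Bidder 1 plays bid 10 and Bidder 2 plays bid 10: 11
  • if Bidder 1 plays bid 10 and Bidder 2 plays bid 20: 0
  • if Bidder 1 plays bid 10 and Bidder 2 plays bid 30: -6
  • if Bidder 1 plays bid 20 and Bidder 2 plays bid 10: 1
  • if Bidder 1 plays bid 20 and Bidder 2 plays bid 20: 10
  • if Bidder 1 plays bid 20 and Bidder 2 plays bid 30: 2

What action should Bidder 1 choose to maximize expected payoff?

E[bid 10] = 0.25·(11) + 0.75·(-6) = -1.75
E[bid 20] = 0.25·(1) + 0.75·(2) = 1.75
Best response: bid 20 (1.75 is the largest).

bid 20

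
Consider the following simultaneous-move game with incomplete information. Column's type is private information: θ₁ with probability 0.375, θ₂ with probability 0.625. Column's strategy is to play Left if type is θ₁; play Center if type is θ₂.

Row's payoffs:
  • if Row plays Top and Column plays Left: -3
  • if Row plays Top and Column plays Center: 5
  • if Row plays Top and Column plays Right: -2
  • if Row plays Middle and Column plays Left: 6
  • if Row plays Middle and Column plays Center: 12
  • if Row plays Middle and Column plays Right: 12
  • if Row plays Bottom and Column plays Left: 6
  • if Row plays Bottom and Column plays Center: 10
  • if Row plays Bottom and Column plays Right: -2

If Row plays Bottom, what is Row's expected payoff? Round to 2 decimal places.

8.50

Take the expectation over Column's type, weighting each type's action by its prior probability.
E[Bottom] = 0.375·6 + 0.625·10 = 2.25 + 6.25 = 8.5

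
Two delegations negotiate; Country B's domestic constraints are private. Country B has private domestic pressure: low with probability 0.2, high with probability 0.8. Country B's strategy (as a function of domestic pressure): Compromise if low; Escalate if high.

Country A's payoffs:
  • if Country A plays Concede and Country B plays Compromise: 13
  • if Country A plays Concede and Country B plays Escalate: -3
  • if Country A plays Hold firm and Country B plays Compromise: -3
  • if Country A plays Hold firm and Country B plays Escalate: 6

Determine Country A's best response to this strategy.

Hold firm

E[Concede] = 0.2·(13) + 0.8·(-3) = 0.2
E[Hold firm] = 0.2·(-3) + 0.8·(6) = 4.2
Best response: Hold firm (4.2 is the largest).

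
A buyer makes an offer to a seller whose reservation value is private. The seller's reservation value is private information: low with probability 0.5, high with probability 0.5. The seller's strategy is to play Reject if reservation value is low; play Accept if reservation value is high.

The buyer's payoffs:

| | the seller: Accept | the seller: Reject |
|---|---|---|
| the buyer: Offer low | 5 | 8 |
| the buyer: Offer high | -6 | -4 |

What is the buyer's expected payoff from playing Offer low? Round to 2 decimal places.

E[Offer low] = 0.5·8 + 0.5·5 = 4 + 2.5 = 6.5

6.50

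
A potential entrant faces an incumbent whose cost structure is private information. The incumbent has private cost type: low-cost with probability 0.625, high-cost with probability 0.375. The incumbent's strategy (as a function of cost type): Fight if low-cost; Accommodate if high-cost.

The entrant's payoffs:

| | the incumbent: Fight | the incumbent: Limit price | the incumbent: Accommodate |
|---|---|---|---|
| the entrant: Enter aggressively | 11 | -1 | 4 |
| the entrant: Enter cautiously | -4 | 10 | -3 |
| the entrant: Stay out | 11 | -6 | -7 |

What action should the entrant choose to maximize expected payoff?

Enter aggressively

E[Enter aggressively] = 0.625·(11) + 0.375·(4) = 8.375
E[Enter cautiously] = 0.625·(-4) + 0.375·(-3) = -3.625
E[Stay out] = 0.625·(11) + 0.375·(-7) = 4.25
Best response: Enter aggressively (8.375 is the largest).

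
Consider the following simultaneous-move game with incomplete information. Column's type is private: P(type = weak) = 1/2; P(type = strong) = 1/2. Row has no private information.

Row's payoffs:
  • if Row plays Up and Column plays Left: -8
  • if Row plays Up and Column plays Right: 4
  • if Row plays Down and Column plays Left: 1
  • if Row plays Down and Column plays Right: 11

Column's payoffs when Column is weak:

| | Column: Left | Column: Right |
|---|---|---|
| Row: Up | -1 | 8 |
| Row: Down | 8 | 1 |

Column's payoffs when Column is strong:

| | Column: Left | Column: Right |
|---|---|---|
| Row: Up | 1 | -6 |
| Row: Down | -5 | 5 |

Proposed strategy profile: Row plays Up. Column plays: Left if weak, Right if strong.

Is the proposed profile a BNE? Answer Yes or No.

No

Row plays Up: E[Up] = 1/2·(-8) + 1/2·(4) = -2; E[Down] = 6. Not best-responding. ✗
Column (type weak), facing Up: Left gives -1, Right gives 8. Proposed Left is not best — profitable deviation exists. ✗
Column (type strong), facing Up: Left gives 1, Right gives -6. Proposed Right is not best — profitable deviation exists. ✗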